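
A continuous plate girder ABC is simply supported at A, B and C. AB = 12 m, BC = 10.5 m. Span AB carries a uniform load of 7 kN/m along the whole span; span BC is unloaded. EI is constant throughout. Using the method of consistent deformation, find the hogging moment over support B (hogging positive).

Take M_B as the redundant. Released structure: two simple spans AB and BC with a hinge at B.
Rotations at B on the released spans (each span's end-slope, ×1/EI):
  span AB: UDL 7: wL³/(24EI) = 504/EI
  relative rotation θ_0 = (504 + 0)/EI = 504/EI
A unit hogging moment at B produces rotation L₁/(3EI) + L₂/(3EI) = 7.5/EI.
Compatibility: M_B·(L₁+L₂)/(3EI) = θ_0, giving M_B = 67.2 kN·m (hogging).

M_B = 67.2 kN·m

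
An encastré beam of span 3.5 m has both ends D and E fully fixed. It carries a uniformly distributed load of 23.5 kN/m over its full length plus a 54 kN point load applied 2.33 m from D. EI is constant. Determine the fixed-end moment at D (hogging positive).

Take the two fixed-end moments M_D, M_E as redundants; the released structure is the simple span DE.
On the primary (simply-supported) span, the end slopes from the loading are:
  at D: UDL 23.5: wL³/(24EI) = 41.98/EI
  at E: UDL 23.5: wL³/(24EI) = 41.98/EI
  at D: point load 54 at a = 2.33: Pab(L + b)/(6LEI) = 32.74/EI
  at E: point load 54 at a = 2.33: Pab(L + a)/(6LEI) = 40.87/EI
  θ_D0 = 74.72/EI,  θ_E0 = 82.85/EI
Flexibility coefficients: a unit moment at one end gives L/(3EI) there and L/(6EI) at the far end, so f₁₁ = f₂₂ = 1.167/EI and f₁₂ = f₂₁ = 0.5833/EI.
Compatibility — zero rotation at each built-in end:
  1.167 M_D + 0.5833 M_E = 74.72
  0.5833 M_D + 1.167 M_E = 82.85
Solving the pair gives M_D = 38.05 kN·m and M_E = 51.99 kN·m (hogging).

M_D = 38.05 kN·m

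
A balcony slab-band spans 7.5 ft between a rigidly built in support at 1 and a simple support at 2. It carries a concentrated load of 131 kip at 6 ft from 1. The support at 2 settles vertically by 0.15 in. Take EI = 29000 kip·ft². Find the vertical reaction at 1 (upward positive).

R_1 = 41.35 kip

Choose R_2 as the redundant. The primary structure is the cantilever fixed at 1.
Free-end deflection of the primary structure under the applied loading (downward +):
  point load 131 at a = 6: Pa²(3L − a)/(6EI) = 12969/EI
Flexibility coefficient — unit upward force at 2: δ_{22} = L³/(3EI) = 140.6/EI.
With EI = 29000 kip·ft²: δ_0 = 0.44721 ft and δ_{22} = 0.004849 ft/kip.
Compatibility — the beam at 2 must follow the support down by 0.0125 ft: δ_0 − R_2·δ_{22} = 0.0125, so R_2 = (0.44721 − 0.0125)/0.004849 = 89.65 kip.
Vertical equilibrium: R_1 = ΣP − R_2 = 131 − 89.65 = 41.35 kip.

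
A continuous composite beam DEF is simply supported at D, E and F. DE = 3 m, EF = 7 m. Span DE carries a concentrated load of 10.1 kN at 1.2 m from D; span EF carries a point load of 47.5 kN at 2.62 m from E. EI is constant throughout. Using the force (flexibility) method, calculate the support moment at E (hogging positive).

Insert a hinge at E; M_E is the redundant, and each span becomes simply supported.
Discontinuity in slope at E on the released structure — sum the simple-span end rotations:
  span DE: point load 10.1 at a = 1.2: Pab(L + a)/(6LEI) = 5.09/EI
  span EF: point load 47.5 at a = 2.62: Pab(L + b)/(6LEI) = 147.7/EI
  relative rotation θ_0 = (5.09 + 147.7)/EI = 152.8/EI
A unit hogging moment at E produces rotation L₁/(3EI) + L₂/(3EI) = 3.333/EI.
Slope continuity at E: θ_0 = M_E·3.333/EI, so M_E = 152.8/3.333 = 45.84 kN·m (hogging).

M_E = 45.84 kN·m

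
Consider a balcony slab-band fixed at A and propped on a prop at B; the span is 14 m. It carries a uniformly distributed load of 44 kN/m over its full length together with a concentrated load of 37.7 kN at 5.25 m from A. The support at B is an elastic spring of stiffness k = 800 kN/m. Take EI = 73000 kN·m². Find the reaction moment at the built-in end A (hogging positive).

M_A = 1481 kN·m

Release the roller at B. Primary structure: cantilever fixed at A.
Downward deflection at the released point B due to the loads:
  UDL 44: wL⁴/(8EI) = 211288/EI
  point load 37.7 at a = 5.25: Pa²(3L − a)/(6EI) = 6365/EI
  δ_0 = 217653/EI
Flexibility coefficient — unit upward force at B: δ_{BB} = L³/(3EI) = 914.7/EI.
With EI = 73000 kN·m²: δ_0 = 2.9815 m and δ_{BB} = 0.01253 m/kN.
Compatibility — the spring shortens by R_B/k under the reaction it provides: δ_0 − R_B·δ_{BB} = R_B/k. With 1/k = 0.00125 m/kN, R_B = δ_0 / (δ_{BB} + 1/k) = 2.9815 / (0.01253 + 0.00125) = 216.4 kN.
Moment equilibrium about A: M_A = Σ(load moments about A) − R_B·L = 4510 − 216.4×14 = 1481 kN·m.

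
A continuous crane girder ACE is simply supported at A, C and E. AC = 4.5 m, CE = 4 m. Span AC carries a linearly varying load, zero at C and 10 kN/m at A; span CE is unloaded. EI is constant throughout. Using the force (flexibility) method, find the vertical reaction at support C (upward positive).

R_C = 10.45 kN

Release continuity at C by inserting a hinge; the redundant is the internal moment M_C. The primary structure is two simply-supported spans AC and CE.
Rotations at C on the released spans (each span's end-slope, ×1/EI):
  span AC: triangular load, peak 10: 7w₀L³/(360EI) = 17.72/EI
  relative rotation θ_0 = (17.72 + 0)/EI = 17.72/EI
A unit hogging moment at C produces rotation L₁/(3EI) + L₂/(3EI) = 2.833/EI.
Compatibility: M_C·(L₁+L₂)/(3EI) = θ_0, giving M_C = 6.254 kN·m (hogging).
Span AC, ΣM about A with M_C applied at C: R_C^{AC}·4.5 = 33.75 + 6.254, so R_C^{AC} = 8.89 kN and R_A = 22.5 − 8.89 = 13.61 kN.
Span CE, ΣM about E: R_C^{CE}·4 = 0 + 6.254, so R_C^{CE} = 1.563 kN and R_E = 0 − 1.563 = -1.563 kN.
R_C = 8.89 + 1.563 = 10.45 kN.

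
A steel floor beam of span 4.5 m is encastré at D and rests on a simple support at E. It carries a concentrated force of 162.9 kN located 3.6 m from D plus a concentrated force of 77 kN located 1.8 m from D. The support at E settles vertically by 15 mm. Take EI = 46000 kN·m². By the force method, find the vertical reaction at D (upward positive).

R_D = 131.9 kN

Remove the prop at E; the released (primary) structure is a cantilever built in at D.
Free-end deflection of the primary structure under the applied loading (downward +):
  point load 162.9 at a = 3.6: Pa²(3L − a)/(6EI) = 3483/EI
  point load 77 at a = 1.8: Pa²(3L − a)/(6EI) = 486.5/EI
  δ_0 = 3970/EI
Flexibility coefficient — unit upward force at E: δ_{EE} = L³/(3EI) = 30.38/EI.
With EI = 46000 kN·m²: δ_0 = 0.086303 m and δ_{EE} = 0.00066 m/kN.
Compatibility — the beam at E must follow the support down by 0.015 m: δ_0 − R_E·δ_{EE} = 0.015, so R_E = (0.086303 − 0.015)/0.00066 = 108 kN.
Vertical equilibrium: R_D = ΣP − R_E = 239.9 − 108 = 131.9 kN.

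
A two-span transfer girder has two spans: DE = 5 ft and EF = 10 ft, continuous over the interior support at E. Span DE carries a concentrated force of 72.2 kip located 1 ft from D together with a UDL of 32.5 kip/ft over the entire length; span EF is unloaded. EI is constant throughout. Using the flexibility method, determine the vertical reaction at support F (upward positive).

R_F = -4.541 kip

Insert a hinge at E; M_E is the redundant, and each span becomes simply supported.
End slopes at the hinge E, treating each span as simply supported:
  span DE: point load 72.2 at a = 1: Pab(L + a)/(6LEI) = 57.76/EI
  span DE: UDL 32.5: wL³/(24EI) = 169.3/EI
  relative rotation θ_0 = (227 + 0)/EI = 227/EI
A unit hogging moment at E produces rotation L₁/(3EI) + L₂/(3EI) = 5/EI.
Slope continuity at E: θ_0 = M_E·5/EI, so M_E = 227/5 = 45.41 kip·ft (hogging).
Span EF, ΣM about F: R_E^{EF}·10 = 0 + 45.41, so R_E^{EF} = 4.541 kip and R_F = 0 − 4.541 = -4.541 kip.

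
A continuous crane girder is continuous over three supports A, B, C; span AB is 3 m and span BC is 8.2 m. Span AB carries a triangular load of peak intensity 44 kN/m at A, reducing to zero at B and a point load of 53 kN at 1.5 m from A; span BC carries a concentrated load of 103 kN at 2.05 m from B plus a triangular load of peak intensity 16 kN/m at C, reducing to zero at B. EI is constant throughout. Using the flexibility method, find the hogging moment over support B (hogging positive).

M_B = 161.6 kN·m

Take M_B as the redundant. Released structure: two simple spans AB and BC with a hinge at B.
End slopes at the hinge B, treating each span as simply supported:
  span AB: triangular load, peak 44: 7w₀L³/(360EI) = 23.1/EI
  span AB: point load 53 at a = 1.5: Pab(L + a)/(6LEI) = 29.81/EI
  span BC: point load 103 at a = 2.05: Pab(L + b)/(6LEI) = 378.8/EI
  span BC: triangular load, peak 16: 7w₀L³/(360EI) = 171.5/EI
  relative rotation θ_0 = (52.91 + 550.3)/EI = 603.2/EI
A unit hogging moment at B produces rotation L₁/(3EI) + L₂/(3EI) = 3.733/EI.
Slope continuity at B: θ_0 = M_B·3.733/EI, so M_B = 603.2/3.733 = 161.6 kN·m (hogging).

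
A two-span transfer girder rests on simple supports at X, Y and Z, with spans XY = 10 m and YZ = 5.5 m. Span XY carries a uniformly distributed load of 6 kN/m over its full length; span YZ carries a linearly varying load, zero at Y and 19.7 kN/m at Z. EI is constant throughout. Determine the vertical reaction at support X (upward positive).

R_X = 23.93 kN

Take M_Y as the redundant. Released structure: two simple spans XY and YZ with a hinge at Y.
Discontinuity in slope at Y on the released structure — sum the simple-span end rotations:
  span XY: UDL 6: wL³/(24EI) = 250/EI
  span YZ: triangular load, peak 19.7: 7w₀L³/(360EI) = 63.73/EI
  relative rotation θ_0 = (250 + 63.73)/EI = 313.7/EI
A unit hogging moment at Y produces rotation L₁/(3EI) + L₂/(3EI) = 5.167/EI.
Slope continuity at Y: θ_0 = M_Y·5.167/EI, so M_Y = 313.7/5.167 = 60.72 kN·m (hogging).
Span XY, ΣM about X with M_Y applied at Y: R_Y^{XY}·10 = 300 + 60.72, so R_Y^{XY} = 36.07 kN and R_X = 60 − 36.07 = 23.93 kN.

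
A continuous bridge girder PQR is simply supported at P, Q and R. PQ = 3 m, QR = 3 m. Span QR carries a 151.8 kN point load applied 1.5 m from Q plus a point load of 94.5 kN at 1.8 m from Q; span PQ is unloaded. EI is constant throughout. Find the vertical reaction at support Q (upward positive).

R_Q = 158 kN

Insert a hinge at Q; M_Q is the redundant, and each span becomes simply supported.
Discontinuity in slope at Q on the released structure — sum the simple-span end rotations:
  span QR: point load 151.8 at a = 1.5: Pab(L + b)/(6LEI) = 85.39/EI
  span QR: point load 94.5 at a = 1.8: Pab(L + b)/(6LEI) = 47.63/EI
  relative rotation θ_0 = (0 + 133)/EI = 133/EI
A unit hogging moment at Q produces rotation L₁/(3EI) + L₂/(3EI) = 2/EI.
Slope continuity at Q: θ_0 = M_Q·2/EI, so M_Q = 133/2 = 66.51 kN·m (hogging).
Span PQ, ΣM about P with M_Q applied at Q: R_Q^{PQ}·3 = 0 + 66.51, so R_Q^{PQ} = 22.17 kN and R_P = 0 − 22.17 = -22.17 kN.
Span QR, ΣM about R: R_Q^{QR}·3 = 341.1 + 66.51, so R_Q^{QR} = 135.9 kN and R_R = 246.3 − 135.9 = 110.4 kN.
R_Q = 22.17 + 135.9 = 158 kN.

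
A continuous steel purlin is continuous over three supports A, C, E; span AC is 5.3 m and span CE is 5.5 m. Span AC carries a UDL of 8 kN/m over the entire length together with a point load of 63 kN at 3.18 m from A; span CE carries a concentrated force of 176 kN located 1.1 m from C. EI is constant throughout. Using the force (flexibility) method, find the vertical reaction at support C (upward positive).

Release continuity at C by inserting a hinge; the redundant is the internal moment M_C. The primary structure is two simply-supported spans AC and CE.
Rotations at C on the released spans (each span's end-slope, ×1/EI):
  span AC: UDL 8: wL³/(24EI) = 49.63/EI
  span AC: point load 63 at a = 3.18: Pab(L + a)/(6LEI) = 113.3/EI
  span CE: point load 176 at a = 1.1: Pab(L + b)/(6LEI) = 255.6/EI
  relative rotation θ_0 = (162.9 + 255.6)/EI = 418.4/EI
A unit hogging moment at C produces rotation L₁/(3EI) + L₂/(3EI) = 3.6/EI.
Compatibility: M_C·(L₁+L₂)/(3EI) = θ_0, giving M_C = 116.2 kN·m (hogging).
Span AC, ΣM about A with M_C applied at C: R_C^{AC}·5.3 = 312.7 + 116.2, so R_C^{AC} = 80.93 kN and R_A = 105.4 − 80.93 = 24.47 kN.
Span CE, ΣM about E: R_C^{CE}·5.5 = 774.4 + 116.2, so R_C^{CE} = 161.9 kN and R_E = 176 − 161.9 = 14.07 kN.
R_C = 80.93 + 161.9 = 242.9 kN.

R_C = 242.9 kN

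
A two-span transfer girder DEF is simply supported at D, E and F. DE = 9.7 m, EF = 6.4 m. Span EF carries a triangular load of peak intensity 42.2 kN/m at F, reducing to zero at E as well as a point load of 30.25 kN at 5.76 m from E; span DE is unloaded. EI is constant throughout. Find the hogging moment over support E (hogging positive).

Release continuity at E by inserting a hinge; the redundant is the internal moment M_E. The primary structure is two simply-supported spans DE and EF.
Discontinuity in slope at E on the released structure — sum the simple-span end rotations:
  span EF: triangular load, peak 42.2: 7w₀L³/(360EI) = 215.1/EI
  span EF: point load 30.25 at a = 5.76: Pab(L + b)/(6LEI) = 20.44/EI
  relative rotation θ_0 = (0 + 235.5)/EI = 235.5/EI
A unit hogging moment at E produces rotation L₁/(3EI) + L₂/(3EI) = 5.367/EI.
Slope continuity at E: θ_0 = M_E·5.367/EI, so M_E = 235.5/5.367 = 43.89 kN·m (hogging).

M_E = 43.89 kN·m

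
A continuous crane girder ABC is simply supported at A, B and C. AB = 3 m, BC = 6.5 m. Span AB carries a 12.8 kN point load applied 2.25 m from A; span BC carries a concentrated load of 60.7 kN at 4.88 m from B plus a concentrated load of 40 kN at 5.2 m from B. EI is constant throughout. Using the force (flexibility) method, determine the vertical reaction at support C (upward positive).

Insert a hinge at B; M_B is the redundant, and each span becomes simply supported.
Rotations at B on the released spans (each span's end-slope, ×1/EI):
  span AB: point load 12.8 at a = 2.25: Pab(L + a)/(6LEI) = 6.3/EI
  span BC: point load 60.7 at a = 4.88: Pab(L + b)/(6LEI) = 99.91/EI
  span BC: point load 40 at a = 5.2: Pab(L + b)/(6LEI) = 54.08/EI
  relative rotation θ_0 = (6.3 + 154)/EI = 160.3/EI
A unit hogging moment at B produces rotation L₁/(3EI) + L₂/(3EI) = 3.167/EI.
Slope continuity at B: θ_0 = M_B·3.167/EI, so M_B = 160.3/3.167 = 50.62 kN·m (hogging).
Span BC, ΣM about C: R_B^{BC}·6.5 = 150.3 + 50.62, so R_B^{BC} = 30.92 kN and R_C = 100.7 − 30.92 = 69.78 kN.

R_C = 69.78 kN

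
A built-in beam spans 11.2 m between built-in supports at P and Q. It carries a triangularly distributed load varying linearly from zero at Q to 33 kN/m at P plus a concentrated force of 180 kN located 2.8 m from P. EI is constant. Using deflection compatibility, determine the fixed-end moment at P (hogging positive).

M_P = 490.5 kN·m

Release both end moments; the primary structure is a simply-supported span PQ with redundants M_P and M_Q.
End rotations of the released simple span under the applied load (×1/EI):
  at P: triangular load, peak 33: w₀L³/(45EI) = 1030/EI
  at Q: triangular load, peak 33: 7w₀L³/(360EI) = 901.5/EI
  at P: point load 180 at a = 2.8: Pab(L + b)/(6LEI) = 1235/EI
  at Q: point load 180 at a = 2.8: Pab(L + a)/(6LEI) = 882/EI
  θ_P0 = 2265/EI,  θ_Q0 = 1783/EI
Flexibility coefficients: a unit moment at one end gives L/(3EI) there and L/(6EI) at the far end, so f₁₁ = f₂₂ = 3.733/EI and f₁₂ = f₂₁ = 1.867/EI.
Compatibility — zero rotation at each built-in end:
  3.733 M_P + 1.867 M_Q = 2265
  1.867 M_P + 3.733 M_Q = 1783
Solving the pair gives M_P = 490.5 kN·m and M_Q = 232.5 kN·m (hogging).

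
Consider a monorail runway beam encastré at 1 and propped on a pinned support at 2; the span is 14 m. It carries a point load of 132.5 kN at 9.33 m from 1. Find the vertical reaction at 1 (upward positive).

R_1 = 63.84 kN

Choose R_2 as the redundant. The primary structure is the cantilever fixed at 1.
Deflection at 2 on the released cantilever, summing each load's contribution:
  point load 132.5 at a = 9.33: Pa²(3L − a)/(6EI) = 62803/EI
Flexibility coefficient — unit upward force at 2: δ_{22} = L³/(3EI) = 914.7/EI.
The prop prevents deflection at 2: R_2 = δ_0/δ_{22} = 62803/914.7 = 68.66 kN.
Vertical equilibrium: R_1 = ΣP − R_2 = 132.5 − 68.66 = 63.84 kN.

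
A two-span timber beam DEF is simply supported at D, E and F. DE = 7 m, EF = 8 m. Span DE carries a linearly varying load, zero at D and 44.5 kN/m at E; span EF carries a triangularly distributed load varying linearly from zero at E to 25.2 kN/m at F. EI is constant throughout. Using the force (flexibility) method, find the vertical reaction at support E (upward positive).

R_E = 169 kN

Insert a hinge at E; M_E is the redundant, and each span becomes simply supported.
End slopes at the hinge E, treating each span as simply supported:
  span DE: triangular load, peak 44.5: w₀L³/(45EI) = 339.2/EI
  span EF: triangular load, peak 25.2: 7w₀L³/(360EI) = 250.9/EI
  relative rotation θ_0 = (339.2 + 250.9)/EI = 590.1/EI
A unit hogging moment at E produces rotation L₁/(3EI) + L₂/(3EI) = 5/EI.
Slope continuity at E: θ_0 = M_E·5/EI, so M_E = 590.1/5 = 118 kN·m (hogging).
Span DE, ΣM about D with M_E applied at E: R_E^{DE}·7 = 726.8 + 118, so R_E^{DE} = 120.7 kN and R_D = 155.8 − 120.7 = 35.06 kN.
Span EF, ΣM about F: R_E^{EF}·8 = 268.8 + 118, so R_E^{EF} = 48.35 kN and R_F = 100.8 − 48.35 = 52.45 kN.
R_E = 120.7 + 48.35 = 169 kN.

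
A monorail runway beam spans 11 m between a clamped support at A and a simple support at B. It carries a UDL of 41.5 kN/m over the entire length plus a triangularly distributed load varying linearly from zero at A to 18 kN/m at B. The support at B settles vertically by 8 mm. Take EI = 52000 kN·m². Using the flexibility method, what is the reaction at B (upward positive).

Take the reaction at B as the redundant and release it; the primary structure is a cantilever fixed at A.
Primary-structure tip deflection at B by superposition:
  UDL 41.5: wL⁴/(8EI) = 75950/EI
  triangular load, peak 18 at the free end: 11w₀L⁴/(120EI) = 24158/EI
  δ_0 = 100108/EI
Flexibility coefficient — unit upward force at B: δ_{BB} = L³/(3EI) = 443.7/EI.
With EI = 52000 kN·m²: δ_0 = 1.9252 m and δ_{BB} = 0.008532 m/kN.
Compatibility — the beam at B must follow the support down by 0.008 m: δ_0 − R_B·δ_{BB} = 0.008, so R_B = (1.9252 − 0.008)/0.008532 = 224.7 kN.

R_B = 224.7 kN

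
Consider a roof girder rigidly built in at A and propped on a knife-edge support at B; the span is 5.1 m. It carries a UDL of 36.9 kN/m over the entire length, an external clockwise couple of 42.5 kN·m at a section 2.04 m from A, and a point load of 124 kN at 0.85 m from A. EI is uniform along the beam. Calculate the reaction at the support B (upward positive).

Release the roller at B. Primary structure: cantilever fixed at A.
Deflection at B on the released cantilever, summing each load's contribution:
  UDL 36.9: wL⁴/(8EI) = 3120/EI
  clockwise couple 42.5 at a = 2.04: M₀a(2L − a)/(2EI) = 353.7/EI
  point load 124 at a = 0.85: Pa²(3L − a)/(6EI) = 215.8/EI
  δ_0 = 3690/EI
Tip deflection under a unit load at B: L³/(3EI) = 44.22/EI.
Compatibility at B: δ_0 − R_B·δ_{BB} = 0, so R_B = 3690/44.22 = 83.45 kN.

R_B = 83.45 kN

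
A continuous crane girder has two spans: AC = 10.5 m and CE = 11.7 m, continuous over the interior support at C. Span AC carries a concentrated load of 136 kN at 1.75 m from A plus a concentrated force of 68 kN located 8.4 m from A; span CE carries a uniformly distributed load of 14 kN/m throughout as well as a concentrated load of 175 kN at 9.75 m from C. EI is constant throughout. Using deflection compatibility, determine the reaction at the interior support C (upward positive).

R_C = 245.4 kN

Release continuity at C by inserting a hinge; the redundant is the internal moment M_C. The primary structure is two simply-supported spans AC and CE.
End slopes at the hinge C, treating each span as simply supported:
  span AC: point load 136 at a = 1.75: Pab(L + a)/(6LEI) = 404.9/EI
  span AC: point load 68 at a = 8.4: Pab(L + a)/(6LEI) = 359.9/EI
  span CE: UDL 14: wL³/(24EI) = 934.3/EI
  span CE: point load 175 at a = 9.75: Pab(L + b)/(6LEI) = 647/EI
  relative rotation θ_0 = (764.8 + 1581)/EI = 2346/EI
A unit hogging moment at C produces rotation L₁/(3EI) + L₂/(3EI) = 7.4/EI.
Slope continuity at C: θ_0 = M_C·7.4/EI, so M_C = 2346/7.4 = 317 kN·m (hogging).
Span AC, ΣM about A with M_C applied at C: R_C^{AC}·10.5 = 809.2 + 317, so R_C^{AC} = 107.3 kN and R_A = 204 − 107.3 = 96.74 kN.
Span CE, ΣM about E: R_C^{CE}·11.7 = 1299 + 317, so R_C^{CE} = 138.2 kN and R_E = 338.8 − 138.2 = 200.6 kN.
R_C = 107.3 + 138.2 = 245.4 kN.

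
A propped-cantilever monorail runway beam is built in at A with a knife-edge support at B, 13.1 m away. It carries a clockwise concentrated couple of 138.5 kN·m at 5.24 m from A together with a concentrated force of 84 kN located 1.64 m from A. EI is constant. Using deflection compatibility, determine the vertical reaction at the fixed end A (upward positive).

Release the roller at B. Primary structure: cantilever fixed at A.
Primary-structure tip deflection at B by superposition:
  clockwise couple 138.5 at a = 5.24: M₀a(2L − a)/(2EI) = 7606/EI
  point load 84 at a = 1.64: Pa²(3L − a)/(6EI) = 1418/EI
  δ_0 = 9024/EI
Tip deflection under a unit load at B: L³/(3EI) = 749.4/EI.
Compatibility at B: δ_0 − R_B·δ_{BB} = 0, so R_B = 9024/749.4 = 12.04 kN.
Vertical equilibrium: R_A = ΣP − R_B = 84 − 12.04 = 71.96 kN.

R_A = 71.96 kN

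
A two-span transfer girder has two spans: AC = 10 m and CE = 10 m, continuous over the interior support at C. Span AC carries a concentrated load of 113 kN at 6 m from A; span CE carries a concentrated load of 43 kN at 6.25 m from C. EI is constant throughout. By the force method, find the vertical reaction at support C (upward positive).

R_C = 112.5 kN

Take M_C as the redundant. Released structure: two simple spans AC and CE with a hinge at C.
Rotations at C on the released spans (each span's end-slope, ×1/EI):
  span AC: point load 113 at a = 6: Pab(L + a)/(6LEI) = 723.2/EI
  span CE: point load 43 at a = 6.25: Pab(L + b)/(6LEI) = 231/EI
  relative rotation θ_0 = (723.2 + 231)/EI = 954.2/EI
A unit hogging moment at C produces rotation L₁/(3EI) + L₂/(3EI) = 6.667/EI.
Slope continuity at C: θ_0 = M_C·6.667/EI, so M_C = 954.2/6.667 = 143.1 kN·m (hogging).
Span AC, ΣM about A with M_C applied at C: R_C^{AC}·10 = 678 + 143.1, so R_C^{AC} = 82.11 kN and R_A = 113 − 82.11 = 30.89 kN.
Span CE, ΣM about E: R_C^{CE}·10 = 161.2 + 143.1, so R_C^{CE} = 30.44 kN and R_E = 43 − 30.44 = 12.56 kN.
R_C = 82.11 + 30.44 = 112.5 kN.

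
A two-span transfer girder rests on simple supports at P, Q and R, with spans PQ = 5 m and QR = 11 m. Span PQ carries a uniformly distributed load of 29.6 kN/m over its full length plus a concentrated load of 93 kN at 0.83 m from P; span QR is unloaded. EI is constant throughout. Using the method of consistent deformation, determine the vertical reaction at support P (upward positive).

Release continuity at Q by inserting a hinge; the redundant is the internal moment M_Q. The primary structure is two simply-supported spans PQ and QR.
End slopes at the hinge Q, treating each span as simply supported:
  span PQ: UDL 29.6: wL³/(24EI) = 154.2/EI
  span PQ: point load 93 at a = 0.83: Pab(L + a)/(6LEI) = 62.55/EI
  relative rotation θ_0 = (216.7 + 0)/EI = 216.7/EI
A unit hogging moment at Q produces rotation L₁/(3EI) + L₂/(3EI) = 5.333/EI.
Slope continuity at Q: θ_0 = M_Q·5.333/EI, so M_Q = 216.7/5.333 = 40.63 kN·m (hogging).
Span PQ, ΣM about P with M_Q applied at Q: R_Q^{PQ}·5 = 447.2 + 40.63, so R_Q^{PQ} = 97.56 kN and R_P = 241 − 97.56 = 143.4 kN.

R_P = 143.4 kN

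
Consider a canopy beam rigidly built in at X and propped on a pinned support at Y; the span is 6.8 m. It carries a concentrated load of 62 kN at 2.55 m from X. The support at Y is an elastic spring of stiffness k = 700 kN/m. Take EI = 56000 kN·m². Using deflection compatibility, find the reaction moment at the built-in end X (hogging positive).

M_X = 114 kN·m

Release the roller at Y. Primary structure: cantilever fixed at X.
Free-end deflection of the primary structure under the applied loading (downward +):
  point load 62 at a = 2.55: Pa²(3L − a)/(6EI) = 1199/EI
Tip deflection under a unit load at Y: L³/(3EI) = 104.8/EI.
With EI = 56000 kN·m²: δ_0 = 0.021418 m and δ_{YY} = 0.001872 m/kN.
Compatibility — the spring shortens by R_Y/k under the reaction it provides: δ_0 − R_Y·δ_{YY} = R_Y/k. With 1/k = 0.001429 m/kN, R_Y = δ_0 / (δ_{YY} + 1/k) = 0.021418 / (0.001872 + 0.001429) = 6.49 kN.
Moment equilibrium about X: M_X = Σ(load moments about X) − R_Y·L = 158.1 − 6.49×6.8 = 114 kN·m.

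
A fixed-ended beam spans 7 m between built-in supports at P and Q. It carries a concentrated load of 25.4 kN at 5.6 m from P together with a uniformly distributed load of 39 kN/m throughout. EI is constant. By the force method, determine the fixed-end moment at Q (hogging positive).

M_Q = 182 kN·m

Release both end moments; the primary structure is a simply-supported span PQ with redundants M_P and M_Q.
End rotations of the released simple span under the applied load (×1/EI):
  at P: point load 25.4 at a = 5.6: Pab(L + b)/(6LEI) = 39.83/EI
  at Q: point load 25.4 at a = 5.6: Pab(L + a)/(6LEI) = 59.74/EI
  at P: UDL 39: wL³/(24EI) = 557.4/EI
  at Q: UDL 39: wL³/(24EI) = 557.4/EI
  θ_P0 = 597.2/EI,  θ_Q0 = 617.1/EI
Flexibility coefficients: a unit moment at one end gives L/(3EI) there and L/(6EI) at the far end, so f₁₁ = f₂₂ = 2.333/EI and f₁₂ = f₂₁ = 1.167/EI.
Compatibility — zero rotation at each built-in end:
  2.333 M_P + 1.167 M_Q = 597.2
  1.167 M_P + 2.333 M_Q = 617.1
Solving the pair gives M_P = 164.9 kN·m and M_Q = 182 kN·m (hogging).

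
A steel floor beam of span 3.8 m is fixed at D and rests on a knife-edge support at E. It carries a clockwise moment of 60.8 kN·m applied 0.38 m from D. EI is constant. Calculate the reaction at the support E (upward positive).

R_E = 4.56 kN

Take the reaction at E as the redundant and release it; the primary structure is a cantilever fixed at D.
Downward deflection at the released point E due to the loads:
  clockwise couple 60.8 at a = 0.38: M₀a(2L − a)/(2EI) = 83.41/EI
Tip deflection under a unit load at E: L³/(3EI) = 18.29/EI.
The prop prevents deflection at E: R_E = δ_0/δ_{EE} = 83.41/18.29 = 4.56 kN.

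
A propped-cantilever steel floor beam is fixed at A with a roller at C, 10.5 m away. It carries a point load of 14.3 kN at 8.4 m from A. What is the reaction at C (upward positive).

Release the roller at C. Primary structure: cantilever fixed at A.
Deflection at C on the released cantilever, summing each load's contribution:
  point load 14.3 at a = 8.4: Pa²(3L − a)/(6EI) = 3885/EI
Flexibility coefficient — unit upward force at C: δ_{CC} = L³/(3EI) = 385.9/EI.
Compatibility at C: δ_0 − R_C·δ_{CC} = 0, so R_C = 3885/385.9 = 10.07 kN.

R_C = 10.07 kN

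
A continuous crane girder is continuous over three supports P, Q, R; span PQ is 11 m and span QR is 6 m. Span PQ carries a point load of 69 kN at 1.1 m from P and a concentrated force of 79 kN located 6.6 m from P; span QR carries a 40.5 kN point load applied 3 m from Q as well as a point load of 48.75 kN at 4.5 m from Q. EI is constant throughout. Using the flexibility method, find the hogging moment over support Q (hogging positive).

M_Q = 160.4 kN·m

Insert a hinge at Q; M_Q is the redundant, and each span becomes simply supported.
End slopes at the hinge Q, treating each span as simply supported:
  span PQ: point load 69 at a = 1.1: Pab(L + a)/(6LEI) = 137.8/EI
  span PQ: point load 79 at a = 6.6: Pab(L + a)/(6LEI) = 611.8/EI
  span QR: point load 40.5 at a = 3: Pab(L + b)/(6LEI) = 91.12/EI
  span QR: point load 48.75 at a = 4.5: Pab(L + b)/(6LEI) = 68.55/EI
  relative rotation θ_0 = (749.5 + 159.7)/EI = 909.2/EI
A unit hogging moment at Q produces rotation L₁/(3EI) + L₂/(3EI) = 5.667/EI.
Compatibility: M_Q·(L₁+L₂)/(3EI) = θ_0, giving M_Q = 160.4 kN·m (hogging).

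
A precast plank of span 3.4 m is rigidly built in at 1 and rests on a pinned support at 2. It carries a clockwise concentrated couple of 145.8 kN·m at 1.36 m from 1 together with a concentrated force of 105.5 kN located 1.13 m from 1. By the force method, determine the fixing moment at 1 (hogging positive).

M_1 = 72.2 kN·m

Take the reaction at 2 as the redundant and release it; the primary structure is a cantilever fixed at 1.
Deflection at 2 on the released cantilever, summing each load's contribution:
  clockwise couple 145.8 at a = 1.36: M₀a(2L − a)/(2EI) = 539.3/EI
  point load 105.5 at a = 1.13: Pa²(3L − a)/(6EI) = 203.6/EI
  δ_0 = 743/EI
Tip deflection under a unit load at 2: L³/(3EI) = 13.1/EI.
The prop prevents deflection at 2: R_2 = δ_0/δ_{22} = 743/13.1 = 56.71 kN.
Moment equilibrium about 1: M_1 = Σ(load moments about 1) − R_2·L = 265 − 56.71×3.4 = 72.2 kN·m.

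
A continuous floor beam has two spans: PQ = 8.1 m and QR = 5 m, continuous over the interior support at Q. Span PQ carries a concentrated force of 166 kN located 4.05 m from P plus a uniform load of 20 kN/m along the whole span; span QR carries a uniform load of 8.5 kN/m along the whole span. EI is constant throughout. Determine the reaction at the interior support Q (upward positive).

R_Q = 271.8 kN

Release continuity at Q by inserting a hinge; the redundant is the internal moment M_Q. The primary structure is two simply-supported spans PQ and QR.
Rotations at Q on the released spans (each span's end-slope, ×1/EI):
  span PQ: point load 166 at a = 4.05: Pab(L + a)/(6LEI) = 680.7/EI
  span PQ: UDL 20: wL³/(24EI) = 442.9/EI
  span QR: UDL 8.5: wL³/(24EI) = 44.27/EI
  relative rotation θ_0 = (1124 + 44.27)/EI = 1168/EI
A unit hogging moment at Q produces rotation L₁/(3EI) + L₂/(3EI) = 4.367/EI.
Compatibility: M_Q·(L₁+L₂)/(3EI) = θ_0, giving M_Q = 267.4 kN·m (hogging).
Span PQ, ΣM about P with M_Q applied at Q: R_Q^{PQ}·8.1 = 1328 + 267.4, so R_Q^{PQ} = 197 kN and R_P = 328 − 197 = 131 kN.
Span QR, ΣM about R: R_Q^{QR}·5 = 106.2 + 267.4, so R_Q^{QR} = 74.74 kN and R_R = 42.5 − 74.74 = -32.24 kN.
R_Q = 197 + 74.74 = 271.8 kN.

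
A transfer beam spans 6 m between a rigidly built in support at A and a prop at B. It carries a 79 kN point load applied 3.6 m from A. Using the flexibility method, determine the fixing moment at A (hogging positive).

Release the roller at B. Primary structure: cantilever fixed at A.
Downward deflection at the released point B due to the loads:
  point load 79 at a = 3.6: Pa²(3L − a)/(6EI) = 2457/EI
Flexibility coefficient — unit upward force at B: δ_{BB} = L³/(3EI) = 72/EI.
Compatibility at B: δ_0 − R_B·δ_{BB} = 0, so R_B = 2457/72 = 34.13 kN.
Moment equilibrium about A: M_A = Σ(load moments about A) − R_B·L = 284.4 − 34.13×6 = 79.63 kN·m.

M_A = 79.63 kN·m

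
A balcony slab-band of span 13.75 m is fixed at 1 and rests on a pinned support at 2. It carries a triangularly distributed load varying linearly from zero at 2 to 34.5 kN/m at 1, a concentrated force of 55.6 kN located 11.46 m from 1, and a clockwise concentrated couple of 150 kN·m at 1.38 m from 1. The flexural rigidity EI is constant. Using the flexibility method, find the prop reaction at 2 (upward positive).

Release the roller at 2. Primary structure: cantilever fixed at 1.
Downward deflection at the released point 2 due to the loads:
  triangular load, peak 34.5 at the fixed end: w₀L⁴/(30EI) = 41106/EI
  point load 55.6 at a = 11.46: Pa²(3L − a)/(6EI) = 36255/EI
  clockwise couple 150 at a = 1.38: M₀a(2L − a)/(2EI) = 2703/EI
  δ_0 = 80064/EI
Tip deflection under a unit load at 2: L³/(3EI) = 866.5/EI.
Compatibility at 2: δ_0 − R_2·δ_{22} = 0, so R_2 = 80064/866.5 = 92.4 kN.

R_2 = 92.4 kN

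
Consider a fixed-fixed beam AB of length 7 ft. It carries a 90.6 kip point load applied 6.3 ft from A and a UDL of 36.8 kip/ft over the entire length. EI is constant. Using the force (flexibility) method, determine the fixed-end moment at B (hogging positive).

Take the two fixed-end moments M_A, M_B as redundants; the released structure is the simple span AB.
On the primary (simply-supported) span, the end slopes from the loading are:
  at A: point load 90.6 at a = 6.3: Pab(L + b)/(6LEI) = 73.25/EI
  at B: point load 90.6 at a = 6.3: Pab(L + a)/(6LEI) = 126.5/EI
  at A: UDL 36.8: wL³/(24EI) = 525.9/EI
  at B: UDL 36.8: wL³/(24EI) = 525.9/EI
  θ_A0 = 599.2/EI,  θ_B0 = 652.5/EI
Flexibility coefficients: a unit moment at one end gives L/(3EI) there and L/(6EI) at the far end, so f₁₁ = f₂₂ = 2.333/EI and f₁₂ = f₂₁ = 1.167/EI.
Compatibility — zero rotation at each built-in end:
  2.333 M_A + 1.167 M_B = 599.2
  1.167 M_A + 2.333 M_B = 652.5
Solving the pair gives M_A = 156 kip·ft and M_B = 201.6 kip·ft (hogging).

M_B = 201.6 kip·ft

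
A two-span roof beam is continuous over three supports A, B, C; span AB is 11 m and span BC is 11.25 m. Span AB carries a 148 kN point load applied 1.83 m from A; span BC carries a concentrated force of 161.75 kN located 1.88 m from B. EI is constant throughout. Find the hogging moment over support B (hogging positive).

M_B = 182.5 kN·m

Insert a hinge at B; M_B is the redundant, and each span becomes simply supported.
End slopes at the hinge B, treating each span as simply supported:
  span AB: point load 148 at a = 1.83: Pab(L + a)/(6LEI) = 482.8/EI
  span BC: point load 161.75 at a = 1.88: Pab(L + b)/(6LEI) = 870.4/EI
  relative rotation θ_0 = (482.8 + 870.4)/EI = 1353/EI
A unit hogging moment at B produces rotation L₁/(3EI) + L₂/(3EI) = 7.417/EI.
Slope continuity at B: θ_0 = M_B·7.417/EI, so M_B = 1353/7.417 = 182.5 kN·m (hogging).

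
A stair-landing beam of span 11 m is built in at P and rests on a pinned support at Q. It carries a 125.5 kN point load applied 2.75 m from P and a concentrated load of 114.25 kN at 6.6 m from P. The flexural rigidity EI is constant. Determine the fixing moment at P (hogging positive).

Take the reaction at Q as the redundant and release it; the primary structure is a cantilever fixed at P.
Downward deflection at the released point Q due to the loads:
  point load 125.5 at a = 2.75: Pa²(3L − a)/(6EI) = 4785/EI
  point load 114.25 at a = 6.6: Pa²(3L − a)/(6EI) = 21898/EI
  δ_0 = 26683/EI
Tip deflection under a unit load at Q: L³/(3EI) = 443.7/EI.
Compatibility at Q: δ_0 − R_Q·δ_{QQ} = 0, so R_Q = 26683/443.7 = 60.14 kN.
Moment equilibrium about P: M_P = Σ(load moments about P) − R_Q·L = 1099 − 60.14×11 = 437.6 kN·m.

M_P = 437.6 kN·m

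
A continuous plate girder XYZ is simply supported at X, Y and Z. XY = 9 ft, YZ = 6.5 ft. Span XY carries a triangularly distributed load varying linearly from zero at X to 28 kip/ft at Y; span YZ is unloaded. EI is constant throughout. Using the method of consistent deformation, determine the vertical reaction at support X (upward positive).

R_X = 32.25 kip

Take M_Y as the redundant. Released structure: two simple spans XY and YZ with a hinge at Y.
Discontinuity in slope at Y on the released structure — sum the simple-span end rotations:
  span XY: triangular load, peak 28: w₀L³/(45EI) = 453.6/EI
  relative rotation θ_0 = (453.6 + 0)/EI = 453.6/EI
A unit hogging moment at Y produces rotation L₁/(3EI) + L₂/(3EI) = 5.167/EI.
Slope continuity at Y: θ_0 = M_Y·5.167/EI, so M_Y = 453.6/5.167 = 87.79 kip·ft (hogging).
Span XY, ΣM about X with M_Y applied at Y: R_Y^{XY}·9 = 756 + 87.79, so R_Y^{XY} = 93.75 kip and R_X = 126 − 93.75 = 32.25 kip.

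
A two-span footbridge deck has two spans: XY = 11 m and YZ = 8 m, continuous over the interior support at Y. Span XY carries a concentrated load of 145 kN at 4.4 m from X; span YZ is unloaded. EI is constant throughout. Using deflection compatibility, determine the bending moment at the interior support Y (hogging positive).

M_Y = 155.1 kN·m

Take M_Y as the redundant. Released structure: two simple spans XY and YZ with a hinge at Y.
Discontinuity in slope at Y on the released structure — sum the simple-span end rotations:
  span XY: point load 145 at a = 4.4: Pab(L + a)/(6LEI) = 982.5/EI
  relative rotation θ_0 = (982.5 + 0)/EI = 982.5/EI
A unit hogging moment at Y produces rotation L₁/(3EI) + L₂/(3EI) = 6.333/EI.
Compatibility: M_Y·(L₁+L₂)/(3EI) = θ_0, giving M_Y = 155.1 kN·m (hogging).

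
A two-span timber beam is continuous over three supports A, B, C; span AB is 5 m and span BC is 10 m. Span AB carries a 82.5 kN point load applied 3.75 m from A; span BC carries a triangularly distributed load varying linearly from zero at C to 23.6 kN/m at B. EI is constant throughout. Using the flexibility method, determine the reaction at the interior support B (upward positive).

R_B = 178.8 kN

Release continuity at B by inserting a hinge; the redundant is the internal moment M_B. The primary structure is two simply-supported spans AB and BC.
End slopes at the hinge B, treating each span as simply supported:
  span AB: point load 82.5 at a = 3.75: Pab(L + a)/(6LEI) = 112.8/EI
  span BC: triangular load, peak 23.6: w₀L³/(45EI) = 524.4/EI
  relative rotation θ_0 = (112.8 + 524.4)/EI = 637.2/EI
A unit hogging moment at B produces rotation L₁/(3EI) + L₂/(3EI) = 5/EI.
Compatibility: M_B·(L₁+L₂)/(3EI) = θ_0, giving M_B = 127.4 kN·m (hogging).
Span AB, ΣM about A with M_B applied at B: R_B^{AB}·5 = 309.4 + 127.4, so R_B^{AB} = 87.36 kN and R_A = 82.5 − 87.36 = -4.864 kN.
Span BC, ΣM about C: R_B^{BC}·10 = 786.7 + 127.4, so R_B^{BC} = 91.41 kN and R_C = 118 − 91.41 = 26.59 kN.
R_B = 87.36 + 91.41 = 178.8 kN.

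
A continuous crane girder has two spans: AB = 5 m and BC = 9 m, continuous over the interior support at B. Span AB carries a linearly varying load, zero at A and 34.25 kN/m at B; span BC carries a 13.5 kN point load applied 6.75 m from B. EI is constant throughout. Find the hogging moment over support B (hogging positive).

M_B = 29.54 kN·m

Insert a hinge at B; M_B is the redundant, and each span becomes simply supported.
Discontinuity in slope at B on the released structure — sum the simple-span end rotations:
  span AB: triangular load, peak 34.25: w₀L³/(45EI) = 95.14/EI
  span BC: point load 13.5 at a = 6.75: Pab(L + b)/(6LEI) = 42.71/EI
  relative rotation θ_0 = (95.14 + 42.71)/EI = 137.9/EI
A unit hogging moment at B produces rotation L₁/(3EI) + L₂/(3EI) = 4.667/EI.
Slope continuity at B: θ_0 = M_B·4.667/EI, so M_B = 137.9/4.667 = 29.54 kN·m (hogging).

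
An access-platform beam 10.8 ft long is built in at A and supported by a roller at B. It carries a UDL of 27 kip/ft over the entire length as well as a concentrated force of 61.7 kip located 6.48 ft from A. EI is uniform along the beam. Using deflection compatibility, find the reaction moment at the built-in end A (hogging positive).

Choose R_B as the redundant. The primary structure is the cantilever fixed at A.
Downward deflection at the released point B due to the loads:
  UDL 27: wL⁴/(8EI) = 45917/EI
  point load 61.7 at a = 6.48: Pa²(3L − a)/(6EI) = 11192/EI
  δ_0 = 57109/EI
Tip deflection under a unit load at B: L³/(3EI) = 419.9/EI.
Compatibility at B: δ_0 − R_B·δ_{BB} = 0, so R_B = 57109/419.9 = 136 kip.
Moment equilibrium about A: M_A = Σ(load moments about A) − R_B·L = 1974 − 136×10.8 = 505.6 kip·ft.

M_A = 505.6 kip·ft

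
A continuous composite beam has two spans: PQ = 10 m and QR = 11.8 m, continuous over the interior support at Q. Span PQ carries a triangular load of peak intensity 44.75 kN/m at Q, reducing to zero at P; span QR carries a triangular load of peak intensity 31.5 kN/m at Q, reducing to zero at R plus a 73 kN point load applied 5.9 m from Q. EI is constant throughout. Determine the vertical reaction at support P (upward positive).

R_P = 36.33 kN

Release continuity at Q by inserting a hinge; the redundant is the internal moment M_Q. The primary structure is two simply-supported spans PQ and QR.
End slopes at the hinge Q, treating each span as simply supported:
  span PQ: triangular load, peak 44.75: w₀L³/(45EI) = 994.4/EI
  span QR: triangular load, peak 31.5: w₀L³/(45EI) = 1150/EI
  span QR: point load 73 at a = 5.9: Pab(L + b)/(6LEI) = 635.3/EI
  relative rotation θ_0 = (994.4 + 1785)/EI = 2780/EI
A unit hogging moment at Q produces rotation L₁/(3EI) + L₂/(3EI) = 7.267/EI.
Slope continuity at Q: θ_0 = M_Q·7.267/EI, so M_Q = 2780/7.267 = 382.5 kN·m (hogging).
Span PQ, ΣM about P with M_Q applied at Q: R_Q^{PQ}·10 = 1492 + 382.5, so R_Q^{PQ} = 187.4 kN and R_P = 223.8 − 187.4 = 36.33 kN.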